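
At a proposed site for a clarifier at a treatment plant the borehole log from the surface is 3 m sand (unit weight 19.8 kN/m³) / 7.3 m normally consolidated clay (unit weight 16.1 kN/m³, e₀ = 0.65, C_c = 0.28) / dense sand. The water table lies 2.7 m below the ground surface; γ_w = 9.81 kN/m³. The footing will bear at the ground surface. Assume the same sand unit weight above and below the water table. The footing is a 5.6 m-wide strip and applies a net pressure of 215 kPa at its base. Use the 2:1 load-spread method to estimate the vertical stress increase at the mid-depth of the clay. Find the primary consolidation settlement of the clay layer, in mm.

S_c ≈ 433 mm

Mid-depth of clay below the ground surface: z = 3 + 7.3/2 = 6.65 m.
Total vertical stress at mid-clay: σ_v = 19.8×3 + 16.1×3.65 = 118.17 kPa.
Pore pressure: u = 9.81×(6.65 − 2.7) = 38.75 kPa.
Initial effective stress: σ'_0 = σ_v − u = 118.17 − 38.75 = 79.42 kPa.
Stress increase at mid-clay by the 2:1 spreading method:
Δσ = qB/(B+z) = 215×5.6/(5.6+6.65) = 98.286 kPa
Final effective stress: σ'_f = σ'_0 + Δσ = 79.42 + 98.286 = 177.71 kPa.
Normally consolidated clay, so the full stress increment lies on the virgin compression line:
S_c = C_c·H/(1+e₀)·log₁₀(σ'_f/σ'_0) = 0.28×7.3/(1+0.65)×log₁₀(177.71/79.42)
    = 1.2388 × 0.34978 = 0.4333 m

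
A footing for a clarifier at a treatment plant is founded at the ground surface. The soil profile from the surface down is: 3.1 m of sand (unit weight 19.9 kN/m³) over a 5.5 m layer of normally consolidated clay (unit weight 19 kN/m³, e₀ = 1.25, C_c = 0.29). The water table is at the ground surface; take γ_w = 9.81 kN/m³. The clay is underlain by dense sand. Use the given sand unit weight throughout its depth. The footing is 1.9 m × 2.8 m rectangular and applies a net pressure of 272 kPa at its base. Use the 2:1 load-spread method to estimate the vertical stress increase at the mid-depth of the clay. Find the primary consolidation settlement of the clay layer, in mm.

S_c ≈ 99.5 mm

Mid-depth of clay below the ground surface: z = 3.1 + 5.5/2 = 5.85 m.
Total vertical stress at mid-clay: σ_v = 19.9×3.1 + 19×2.75 = 113.94 kPa.
Pore pressure: u = 9.81×(5.85 − 0) = 57.389 kPa.
Initial effective stress: σ'_0 = σ_v − u = 113.94 − 57.389 = 56.551 kPa.
Stress increase at mid-clay by the 2:1 spreading method:
Δσ = qBL/((B+z)(L+z)) = 272×1.9×2.8/((1.9+5.85)(2.8+5.85)) = 21.586 kPa
Final effective stress: σ'_f = σ'_0 + Δσ = 56.551 + 21.586 = 78.137 kPa.
Normally consolidated clay, so the full stress increment lies on the virgin compression line:
S_c = C_c·H/(1+e₀)·log₁₀(σ'_f/σ'_0) = 0.29×5.5/(1+1.25)×log₁₀(78.137/56.551)
    = 0.70889 × 0.14042 = 0.09954 m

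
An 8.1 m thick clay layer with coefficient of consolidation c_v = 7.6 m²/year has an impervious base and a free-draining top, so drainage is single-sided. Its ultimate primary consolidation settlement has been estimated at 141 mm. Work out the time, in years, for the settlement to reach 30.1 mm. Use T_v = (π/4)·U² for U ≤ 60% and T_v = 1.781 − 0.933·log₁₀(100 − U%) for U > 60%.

t ≈ 0.309 years

Drainage path length: H_d = H = 8.1 m (single drainage).
U = S(t)/S_ult = 30.1/141 = 0.2135.
U ≤ 60%: T_v = (π/4)·U² = (π/4)×0.21348² = 0.035792.
t = T_v·H_d²/c_v = 0.035792×8.1²/7.6 = 0.309 years.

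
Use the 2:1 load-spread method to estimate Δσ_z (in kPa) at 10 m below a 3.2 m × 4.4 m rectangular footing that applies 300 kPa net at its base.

Δσ_z ≈ 22.2 kPa

By the 2:1 method the load spreads at 1 horizontal : 2 vertical, so at depth z the loaded area has grown by z in each plan dimension:
Δσ = qBL/((B+z)(L+z)) = 300×3.2×4.4/((3.2+10)(4.4+10)) = 22.222 kPa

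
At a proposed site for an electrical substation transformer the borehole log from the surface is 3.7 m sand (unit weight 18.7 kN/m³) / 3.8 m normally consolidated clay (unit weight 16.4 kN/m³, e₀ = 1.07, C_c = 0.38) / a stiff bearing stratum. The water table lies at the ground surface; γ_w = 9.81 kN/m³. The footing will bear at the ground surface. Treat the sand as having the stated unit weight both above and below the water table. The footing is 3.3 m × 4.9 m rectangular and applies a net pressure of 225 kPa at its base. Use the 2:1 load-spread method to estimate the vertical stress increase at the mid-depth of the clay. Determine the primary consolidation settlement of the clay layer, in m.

Mid-depth of clay below the ground surface: z = 3.7 + 3.8/2 = 5.6 m.
Total vertical stress at mid-clay: σ_v = 18.7×3.7 + 16.4×1.9 = 100.35 kPa.
Pore pressure: u = 9.81×(5.6 − 0) = 54.936 kPa.
Initial effective stress: σ'_0 = σ_v − u = 100.35 − 54.936 = 45.414 kPa.
Stress increase at mid-clay by the 2:1 spreading method:
Δσ = qBL/((B+z)(L+z)) = 225×3.3×4.9/((3.3+5.6)(4.9+5.6)) = 38.933 kPa
Final effective stress: σ'_f = σ'_0 + Δσ = 45.414 + 38.933 = 84.347 kPa.
Normally consolidated clay, so the full stress increment lies on the virgin compression line:
S_c = C_c·H/(1+e₀)·log₁₀(σ'_f/σ'_0) = 0.38×3.8/(1+1.07)×log₁₀(84.347/45.414)
    = 0.69758 × 0.26888 = 0.1876 m

S_c ≈ 0.188 m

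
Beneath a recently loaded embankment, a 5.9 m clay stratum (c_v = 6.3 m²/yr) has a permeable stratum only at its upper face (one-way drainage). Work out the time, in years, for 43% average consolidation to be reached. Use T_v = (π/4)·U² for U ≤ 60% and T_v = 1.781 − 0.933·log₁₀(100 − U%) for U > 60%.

t ≈ 0.802 years

Drainage path length: H_d = H = 5.9 m (single drainage).
U ≤ 60%: T_v = (π/4)·U² = (π/4)×0.43² = 0.14522.
t = T_v·H_d²/c_v = 0.14522×5.9²/6.3 = 0.8024 years.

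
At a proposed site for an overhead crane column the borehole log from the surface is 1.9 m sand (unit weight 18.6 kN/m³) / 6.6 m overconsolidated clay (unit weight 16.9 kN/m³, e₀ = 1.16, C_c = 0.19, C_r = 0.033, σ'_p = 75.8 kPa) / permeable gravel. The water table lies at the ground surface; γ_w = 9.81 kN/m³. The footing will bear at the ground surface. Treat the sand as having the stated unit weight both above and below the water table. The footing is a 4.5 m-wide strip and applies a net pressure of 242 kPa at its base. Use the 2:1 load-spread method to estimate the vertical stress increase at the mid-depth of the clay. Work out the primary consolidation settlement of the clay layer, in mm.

S_c ≈ 204 mm

Mid-depth of clay below the ground surface: z = 1.9 + 6.6/2 = 5.2 m.
Total vertical stress at mid-clay: σ_v = 18.6×1.9 + 16.9×3.3 = 91.11 kPa.
Pore pressure: u = 9.81×(5.2 − 0) = 51.012 kPa.
Initial effective stress: σ'_0 = σ_v − u = 91.11 − 51.012 = 40.098 kPa.
Stress increase at mid-clay by the 2:1 spreading method:
Δσ = qB/(B+z) = 242×4.5/(4.5+5.2) = 112.27 kPa
Final effective stress: σ'_f = 40.098 + 112.27 = 152.37 kPa.
σ'_f = 152.37 > σ'_p = 75.8 kPa, so the stress path crosses the preconsolidation pressure — recompression up to σ'_p, then virgin compression beyond:
S_c = H/(1+e₀)·[C_r·log₁₀(σ'_p/σ'_0) + C_c·log₁₀(σ'_f/σ'_p)]
    = 6.6/2.16 × [0.033×log₁₀(75.8/40.098) + 0.19×log₁₀(152.37/75.8)]
    = 3.0556 × [0.009126 + 0.057614] = 0.2039 m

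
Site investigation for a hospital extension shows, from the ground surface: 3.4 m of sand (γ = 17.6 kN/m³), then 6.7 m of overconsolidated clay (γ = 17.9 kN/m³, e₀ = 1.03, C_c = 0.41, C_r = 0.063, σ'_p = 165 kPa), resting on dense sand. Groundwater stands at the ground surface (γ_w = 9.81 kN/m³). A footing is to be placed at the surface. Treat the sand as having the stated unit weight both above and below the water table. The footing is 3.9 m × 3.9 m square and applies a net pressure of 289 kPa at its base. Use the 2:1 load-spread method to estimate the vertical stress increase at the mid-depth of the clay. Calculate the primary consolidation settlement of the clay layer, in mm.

Mid-depth of clay below the ground surface: z = 3.4 + 6.7/2 = 6.75 m.
Total vertical stress at mid-clay: σ_v = 17.6×3.4 + 17.9×3.35 = 119.81 kPa.
Pore pressure: u = 9.81×(6.75 − 0) = 66.218 kPa.
Initial effective stress: σ'_0 = σ_v − u = 119.81 − 66.218 = 53.592 kPa.
Stress increase at mid-clay by the 2:1 spreading method:
Δσ = qBL/((B+z)(L+z)) = 289×3.9×3.9/((3.9+6.75)(3.9+6.75)) = 38.755 kPa
Final effective stress: σ'_f = 53.592 + 38.755 = 92.347 kPa.
σ'_f = 92.347 ≤ σ'_p = 165 kPa, so the clay remains overconsolidated and only the recompression index applies:
S_c = C_r·H/(1+e₀)·log₁₀(σ'_f/σ'_0) = 0.063×6.7/2.03×log₁₀(92.347/53.592)
    = 0.20793 × 0.23632 = 0.04914 m

S_c ≈ 49.1 mm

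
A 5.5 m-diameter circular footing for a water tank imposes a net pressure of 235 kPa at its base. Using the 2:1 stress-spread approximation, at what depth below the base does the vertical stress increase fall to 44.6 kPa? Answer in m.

2:1 spreading — at depth z the loaded area has grown by z in each plan dimension:
qD²/(D+z)² = Δσ_z ⇒ z = D(√(q/Δσ_z) − 1) = 5.5×(√(235/44.6) − 1) = 7.125 m

z ≈ 7.12 m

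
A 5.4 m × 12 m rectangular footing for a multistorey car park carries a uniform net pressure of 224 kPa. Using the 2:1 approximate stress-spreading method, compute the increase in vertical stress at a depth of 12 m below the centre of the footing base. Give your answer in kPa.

Δσ_z ≈ 34.8 kPa

By the 2:1 method the load spreads at 1 horizontal : 2 vertical, so at depth z the loaded area has grown by z in each plan dimension:
Δσ = qBL/((B+z)(L+z)) = 224×5.4×12/((5.4+12)(12+12)) = 34.759 kPa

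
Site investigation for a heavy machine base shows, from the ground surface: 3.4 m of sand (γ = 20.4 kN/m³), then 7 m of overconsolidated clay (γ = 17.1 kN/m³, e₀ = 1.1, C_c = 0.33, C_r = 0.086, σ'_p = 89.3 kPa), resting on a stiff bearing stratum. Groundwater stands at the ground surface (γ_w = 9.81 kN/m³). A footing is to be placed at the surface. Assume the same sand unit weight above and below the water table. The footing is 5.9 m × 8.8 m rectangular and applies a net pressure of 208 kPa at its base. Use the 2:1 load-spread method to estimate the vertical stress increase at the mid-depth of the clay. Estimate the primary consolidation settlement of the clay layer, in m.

S_c ≈ 0.168 m

Mid-depth of clay below the ground surface: z = 3.4 + 7/2 = 6.9 m.
Total vertical stress at mid-clay: σ_v = 20.4×3.4 + 17.1×3.5 = 129.21 kPa.
Pore pressure: u = 9.81×(6.9 − 0) = 67.689 kPa.
Initial effective stress: σ'_0 = σ_v − u = 129.21 − 67.689 = 61.521 kPa.
Stress increase at mid-clay by the 2:1 spreading method:
Δσ = qBL/((B+z)(L+z)) = 208×5.9×8.8/((5.9+6.9)(8.8+6.9)) = 53.739 kPa
Final effective stress: σ'_f = 61.521 + 53.739 = 115.26 kPa.
σ'_f = 115.26 > σ'_p = 89.3 kPa, so the stress path crosses the preconsolidation pressure — recompression up to σ'_p, then virgin compression beyond:
S_c = H/(1+e₀)·[C_r·log₁₀(σ'_p/σ'_0) + C_c·log₁₀(σ'_f/σ'_p)]
    = 7/2.1 × [0.086×log₁₀(89.3/61.521) + 0.33×log₁₀(115.26/89.3)]
    = 3.3333 × [0.013917 + 0.036573] = 0.1683 m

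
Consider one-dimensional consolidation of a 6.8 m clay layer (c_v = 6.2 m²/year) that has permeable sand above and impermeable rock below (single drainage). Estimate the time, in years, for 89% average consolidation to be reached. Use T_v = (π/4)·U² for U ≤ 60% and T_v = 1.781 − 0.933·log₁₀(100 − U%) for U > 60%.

t ≈ 6.04 years

Drainage path length: H_d = H = 6.8 m (single drainage).
U > 60%: T_v = 1.781 − 0.933·log₁₀(100 − 89) = 0.80938.
t = T_v·H_d²/c_v = 0.80938×6.8²/6.2 = 6.036 years.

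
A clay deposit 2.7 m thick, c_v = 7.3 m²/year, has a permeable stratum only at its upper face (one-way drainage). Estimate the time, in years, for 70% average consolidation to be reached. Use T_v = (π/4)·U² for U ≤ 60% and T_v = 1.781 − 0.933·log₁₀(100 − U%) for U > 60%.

t ≈ 0.402 years

Drainage path length: H_d = H = 2.7 m (single drainage).
U > 60%: T_v = 1.781 − 0.933·log₁₀(100 − 70) = 0.40285.
t = T_v·H_d²/c_v = 0.40285×2.7²/7.3 = 0.4023 years.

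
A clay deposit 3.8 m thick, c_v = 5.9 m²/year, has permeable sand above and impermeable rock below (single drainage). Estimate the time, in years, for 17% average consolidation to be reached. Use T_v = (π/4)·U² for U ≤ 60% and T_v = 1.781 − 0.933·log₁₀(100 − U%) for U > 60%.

Drainage path length: H_d = H = 3.8 m (single drainage).
U ≤ 60%: T_v = (π/4)·U² = (π/4)×0.17² = 0.022698.
t = T_v·H_d²/c_v = 0.022698×3.8²/5.9 = 0.05555 years.

t ≈ 0.0556 years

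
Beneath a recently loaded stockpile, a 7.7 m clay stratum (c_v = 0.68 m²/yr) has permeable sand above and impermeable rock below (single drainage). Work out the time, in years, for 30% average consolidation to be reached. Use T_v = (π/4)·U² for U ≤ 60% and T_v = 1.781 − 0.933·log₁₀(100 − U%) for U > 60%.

t ≈ 6.16 years

Drainage path length: H_d = H = 7.7 m (single drainage).
U ≤ 60%: T_v = (π/4)·U² = (π/4)×0.3² = 0.070686.
t = T_v·H_d²/c_v = 0.070686×7.7²/0.68 = 6.163 years.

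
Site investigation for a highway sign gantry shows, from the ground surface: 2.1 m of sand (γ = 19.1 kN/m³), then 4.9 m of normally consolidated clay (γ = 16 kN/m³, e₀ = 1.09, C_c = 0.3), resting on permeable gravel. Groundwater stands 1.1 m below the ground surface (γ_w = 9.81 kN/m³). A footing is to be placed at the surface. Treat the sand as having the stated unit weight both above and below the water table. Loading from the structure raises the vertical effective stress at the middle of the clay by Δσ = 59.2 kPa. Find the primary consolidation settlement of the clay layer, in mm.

S_c ≈ 255 mm

Mid-depth of clay below the ground surface: z = 2.1 + 4.9/2 = 4.55 m.
Total vertical stress at mid-clay: σ_v = 19.1×2.1 + 16×2.45 = 79.31 kPa.
Pore pressure: u = 9.81×(4.55 − 1.1) = 33.845 kPa.
Initial effective stress: σ'_0 = σ_v − u = 79.31 − 33.845 = 45.465 kPa.
Final effective stress: σ'_f = σ'_0 + Δσ = 45.465 + 59.2 = 104.67 kPa.
Normally consolidated clay, so the full stress increment lies on the virgin compression line:
S_c = C_c·H/(1+e₀)·log₁₀(σ'_f/σ'_0) = 0.3×4.9/(1+1.09)×log₁₀(104.67/45.465)
    = 0.70335 × 0.36215 = 0.2547 m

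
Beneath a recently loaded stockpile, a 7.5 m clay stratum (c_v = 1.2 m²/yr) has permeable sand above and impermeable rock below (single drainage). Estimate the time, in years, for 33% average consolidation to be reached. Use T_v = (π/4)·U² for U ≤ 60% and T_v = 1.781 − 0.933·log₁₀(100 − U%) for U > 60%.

Drainage path length: H_d = H = 7.5 m (single drainage).
U ≤ 60%: T_v = (π/4)·U² = (π/4)×0.33² = 0.08553.
t = T_v·H_d²/c_v = 0.08553×7.5²/1.2 = 4.009 years.

t ≈ 4.01 years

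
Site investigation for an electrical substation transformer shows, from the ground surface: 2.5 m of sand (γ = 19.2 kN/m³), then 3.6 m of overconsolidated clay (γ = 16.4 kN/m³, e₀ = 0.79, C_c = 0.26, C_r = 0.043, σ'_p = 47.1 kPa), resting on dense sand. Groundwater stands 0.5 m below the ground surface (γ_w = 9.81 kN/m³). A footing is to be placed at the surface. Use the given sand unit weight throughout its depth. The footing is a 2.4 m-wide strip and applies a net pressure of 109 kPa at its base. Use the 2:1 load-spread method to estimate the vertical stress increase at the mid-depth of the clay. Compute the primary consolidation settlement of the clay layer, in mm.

Mid-depth of clay below the ground surface: z = 2.5 + 3.6/2 = 4.3 m.
Total vertical stress at mid-clay: σ_v = 19.2×2.5 + 16.4×1.8 = 77.52 kPa.
Pore pressure: u = 9.81×(4.3 − 0.5) = 37.278 kPa.
Initial effective stress: σ'_0 = σ_v − u = 77.52 − 37.278 = 40.242 kPa.
Stress increase at mid-clay by the 2:1 spreading method:
Δσ = qB/(B+z) = 109×2.4/(2.4+4.3) = 39.045 kPa
Final effective stress: σ'_f = 40.242 + 39.045 = 79.287 kPa.
σ'_f = 79.287 > σ'_p = 47.1 kPa, so the stress path crosses the preconsolidation pressure — recompression up to σ'_p, then virgin compression beyond:
S_c = H/(1+e₀)·[C_r·log₁₀(σ'_p/σ'_0) + C_c·log₁₀(σ'_f/σ'_p)]
    = 3.6/1.79 × [0.043×log₁₀(47.1/40.242) + 0.26×log₁₀(79.287/47.1)]
    = 2.0112 × [0.0029387 + 0.058807] = 0.1242 m

S_c ≈ 124 mm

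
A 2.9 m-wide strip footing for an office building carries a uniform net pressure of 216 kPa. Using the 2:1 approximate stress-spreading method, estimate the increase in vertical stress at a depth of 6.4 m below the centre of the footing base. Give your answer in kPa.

Δσ_z ≈ 67.4 kPa

By the 2:1 method the load spreads at 1 horizontal : 2 vertical, so at depth z the loaded area has grown by z in each plan dimension:
Δσ = qB/(B+z) = 216×2.9/(2.9+6.4) = 67.355 kPa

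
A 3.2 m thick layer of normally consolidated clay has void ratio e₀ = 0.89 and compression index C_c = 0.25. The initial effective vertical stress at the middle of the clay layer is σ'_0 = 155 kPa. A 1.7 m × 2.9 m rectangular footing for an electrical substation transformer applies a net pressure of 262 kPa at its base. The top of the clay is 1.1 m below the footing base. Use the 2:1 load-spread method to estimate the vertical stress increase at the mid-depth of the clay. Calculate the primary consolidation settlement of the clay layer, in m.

Mid-depth of clay below the footing base: z = 1.1 + 3.2/2 = 2.7 m.
Stress increase at mid-clay by the 2:1 spreading method:
Δσ = qBL/((B+z)(L+z)) = 262×1.7×2.9/((1.7+2.7)(2.9+2.7)) = 52.421 kPa
Final effective stress: σ'_f = σ'_0 + Δσ = 155 + 52.421 = 207.42 kPa.
Normally consolidated clay, so the full stress increment lies on the virgin compression line:
S_c = C_c·H/(1+e₀)·log₁₀(σ'_f/σ'_0) = 0.25×3.2/(1+0.89)×log₁₀(207.42/155)
    = 0.42328 × 0.12652 = 0.05355 m

S_c ≈ 0.0536 m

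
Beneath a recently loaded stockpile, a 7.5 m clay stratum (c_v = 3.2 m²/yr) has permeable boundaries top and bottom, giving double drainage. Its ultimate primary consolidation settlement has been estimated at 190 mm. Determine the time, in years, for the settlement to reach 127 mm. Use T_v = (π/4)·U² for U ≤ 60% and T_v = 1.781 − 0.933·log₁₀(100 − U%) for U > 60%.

Drainage path length: H_d = H/2 = 3.75 m (double drainage).
U = S(t)/S_ult = 127/190 = 0.6684.
U > 60%: T_v = 1.781 − 0.933·log₁₀(100 − 66.842) = 0.36229.
t = T_v·H_d²/c_v = 0.36229×3.75²/3.2 = 1.592 years.

t ≈ 1.59 years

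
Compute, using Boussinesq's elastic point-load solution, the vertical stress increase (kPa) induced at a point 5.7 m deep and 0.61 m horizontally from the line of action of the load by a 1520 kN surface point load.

Δσ_z ≈ 21.7 kPa

Boussinesq vertical stress below a point load on an elastic half-space:
Δσ_z = 3P/(2πz²) · [1 + (r/z)²]^(−5/2)
r/z = 0.61/5.7 = 0.10702; [1+(r/z)²]^(−5/2) = 0.97193.
Δσ_z = 3×1520/(2π×5.7²) × 0.97193 = 22.338 × 0.97193 = 21.71 kPa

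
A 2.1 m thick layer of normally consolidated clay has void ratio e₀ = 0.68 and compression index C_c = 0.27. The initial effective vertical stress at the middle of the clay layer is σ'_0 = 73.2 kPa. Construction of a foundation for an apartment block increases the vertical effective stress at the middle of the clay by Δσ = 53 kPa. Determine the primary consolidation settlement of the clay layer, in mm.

S_c ≈ 79.8 mm

Final effective stress: σ'_f = σ'_0 + Δσ = 73.2 + 53 = 126.2 kPa.
Normally consolidated clay, so the full stress increment lies on the virgin compression line:
S_c = C_c·H/(1+e₀)·log₁₀(σ'_f/σ'_0) = 0.27×2.1/(1+0.68)×log₁₀(126.2/73.2)
    = 0.3375 × 0.23655 = 0.07984 m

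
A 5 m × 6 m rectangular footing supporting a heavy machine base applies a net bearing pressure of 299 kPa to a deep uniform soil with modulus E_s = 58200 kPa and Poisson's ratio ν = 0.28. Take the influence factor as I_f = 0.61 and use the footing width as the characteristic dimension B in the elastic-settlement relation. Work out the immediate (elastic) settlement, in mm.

S_e ≈ 14.4 mm

Immediate (elastic) settlement: S_e = q·B·(1−ν²)/E_s · I_f.
S_e = 299 × 5 × (1 − 0.28²) / 58200 × 0.61
    = 299 × 5 × 0.9216 / 58200 × 0.61
    = 0.01444 m = 14.44 mm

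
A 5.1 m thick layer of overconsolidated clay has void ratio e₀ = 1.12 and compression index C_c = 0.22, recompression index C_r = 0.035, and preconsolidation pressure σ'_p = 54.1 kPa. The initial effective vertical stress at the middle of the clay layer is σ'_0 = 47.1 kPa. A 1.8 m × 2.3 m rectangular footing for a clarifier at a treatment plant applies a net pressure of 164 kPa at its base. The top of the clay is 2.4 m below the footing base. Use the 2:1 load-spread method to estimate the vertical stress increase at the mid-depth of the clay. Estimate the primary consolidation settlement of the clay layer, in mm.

S_c ≈ 32.6 mm

Mid-depth of clay below the footing base: z = 2.4 + 5.1/2 = 4.95 m.
Stress increase at mid-clay by the 2:1 spreading method:
Δσ = qBL/((B+z)(L+z)) = 164×1.8×2.3/((1.8+4.95)(2.3+4.95)) = 13.874 kPa
Final effective stress: σ'_f = 47.1 + 13.874 = 60.974 kPa.
σ'_f = 60.974 > σ'_p = 54.1 kPa, so the stress path crosses the preconsolidation pressure — recompression up to σ'_p, then virgin compression beyond:
S_c = H/(1+e₀)·[C_r·log₁₀(σ'_p/σ'_0) + C_c·log₁₀(σ'_f/σ'_p)]
    = 5.1/2.12 × [0.035×log₁₀(54.1/47.1) + 0.22×log₁₀(60.974/54.1)]
    = 2.4057 × [0.0021062 + 0.011428] = 0.03256 m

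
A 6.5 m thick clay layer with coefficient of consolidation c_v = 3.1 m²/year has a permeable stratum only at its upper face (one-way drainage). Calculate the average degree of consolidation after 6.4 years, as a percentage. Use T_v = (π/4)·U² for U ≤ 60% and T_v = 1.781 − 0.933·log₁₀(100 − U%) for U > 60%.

Drainage path length: H_d = H = 6.5 m (single drainage).
T_v = c_v·t/H_d² = 3.1×6.4/6.5² = 0.46959.
T_v = 0.46959 corresponds to the U > 60% branch:
U = 1 − 10^((1.781 − T_v)/0.933)/100 = 0.7456

U ≈ 74.6 %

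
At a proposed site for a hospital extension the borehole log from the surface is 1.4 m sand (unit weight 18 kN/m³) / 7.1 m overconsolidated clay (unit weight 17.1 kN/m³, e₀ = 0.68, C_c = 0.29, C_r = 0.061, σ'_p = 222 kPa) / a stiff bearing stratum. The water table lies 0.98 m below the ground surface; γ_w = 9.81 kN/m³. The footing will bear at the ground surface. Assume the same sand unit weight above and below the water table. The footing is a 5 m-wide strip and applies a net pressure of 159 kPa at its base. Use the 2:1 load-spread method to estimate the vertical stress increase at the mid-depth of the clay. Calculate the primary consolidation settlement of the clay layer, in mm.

Mid-depth of clay below the ground surface: z = 1.4 + 7.1/2 = 4.95 m.
Total vertical stress at mid-clay: σ_v = 18×1.4 + 17.1×3.55 = 85.905 kPa.
Pore pressure: u = 9.81×(4.95 − 0.98) = 38.946 kPa.
Initial effective stress: σ'_0 = σ_v − u = 85.905 − 38.946 = 46.959 kPa.
Stress increase at mid-clay by the 2:1 spreading method:
Δσ = qB/(B+z) = 159×5/(5+4.95) = 79.899 kPa
Final effective stress: σ'_f = 46.959 + 79.899 = 126.86 kPa.
σ'_f = 126.86 ≤ σ'_p = 222 kPa, so the clay remains overconsolidated and only the recompression index applies:
S_c = C_r·H/(1+e₀)·log₁₀(σ'_f/σ'_0) = 0.061×7.1/1.68×log₁₀(126.86/46.959)
    = 0.2578 × 0.43161 = 0.1113 m

S_c ≈ 111 mm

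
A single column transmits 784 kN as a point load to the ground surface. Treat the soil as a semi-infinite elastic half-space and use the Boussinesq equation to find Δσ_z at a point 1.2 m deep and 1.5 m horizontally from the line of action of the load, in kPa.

Δσ_z ≈ 24.7 kPa

Boussinesq vertical stress below a point load on an elastic half-space:
Δσ_z = 3P/(2πz²) · [1 + (r/z)²]^(−5/2)
r/z = 1.5/1.2 = 1.25; [1+(r/z)²]^(−5/2) = 0.095135.
Δσ_z = 3×784/(2π×1.2²) × 0.095135 = 259.95 × 0.095135 = 24.73 kPa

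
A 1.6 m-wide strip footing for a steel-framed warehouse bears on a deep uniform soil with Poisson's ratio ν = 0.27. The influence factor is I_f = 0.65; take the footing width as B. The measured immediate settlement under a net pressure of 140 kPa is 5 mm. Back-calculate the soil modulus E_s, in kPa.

S_e = q·B·(1−ν²)/E_s · I_f  ⇒  E_s = q·B·(1−ν²)·I_f / S_e.
E_s = 140 × 1.6 × 0.9271 × 0.65 / 0.005 = 27000 kPa

E_s ≈ 27000 kPa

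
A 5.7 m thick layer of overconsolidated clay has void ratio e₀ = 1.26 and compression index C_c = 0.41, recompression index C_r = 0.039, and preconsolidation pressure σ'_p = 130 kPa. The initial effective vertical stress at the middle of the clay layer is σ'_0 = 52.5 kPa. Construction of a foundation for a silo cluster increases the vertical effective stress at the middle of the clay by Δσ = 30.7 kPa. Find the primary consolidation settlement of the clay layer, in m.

S_c ≈ 0.0197 m

Final effective stress: σ'_f = 52.5 + 30.7 = 83.2 kPa.
σ'_f = 83.2 ≤ σ'_p = 130 kPa, so the clay remains overconsolidated and only the recompression index applies:
S_c = C_r·H/(1+e₀)·log₁₀(σ'_f/σ'_0) = 0.039×5.7/2.26×log₁₀(83.2/52.5)
    = 0.098362 × 0.19996 = 0.01967 m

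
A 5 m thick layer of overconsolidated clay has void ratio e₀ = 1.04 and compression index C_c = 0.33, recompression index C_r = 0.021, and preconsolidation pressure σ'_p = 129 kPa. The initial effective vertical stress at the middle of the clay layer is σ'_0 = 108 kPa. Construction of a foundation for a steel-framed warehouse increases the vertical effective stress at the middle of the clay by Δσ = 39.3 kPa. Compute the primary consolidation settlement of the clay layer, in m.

Final effective stress: σ'_f = 108 + 39.3 = 147.3 kPa.
σ'_f = 147.3 > σ'_p = 129 kPa, so the stress path crosses the preconsolidation pressure — recompression up to σ'_p, then virgin compression beyond:
S_c = H/(1+e₀)·[C_r·log₁₀(σ'_p/σ'_0) + C_c·log₁₀(σ'_f/σ'_p)]
    = 5/2.04 × [0.021×log₁₀(129/108) + 0.33×log₁₀(147.3/129)]
    = 2.451 × [0.0016205 + 0.019012] = 0.05057 m

S_c ≈ 0.0506 m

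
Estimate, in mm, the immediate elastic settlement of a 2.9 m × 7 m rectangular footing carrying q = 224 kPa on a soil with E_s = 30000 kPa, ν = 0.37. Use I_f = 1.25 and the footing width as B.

Immediate (elastic) settlement: S_e = q·B·(1−ν²)/E_s · I_f.
S_e = 224 × 2.9 × (1 − 0.37²) / 30000 × 1.25
    = 224 × 2.9 × 0.8631 / 30000 × 1.25
    = 0.02336 m = 23.36 mm

S_e ≈ 23.4 mm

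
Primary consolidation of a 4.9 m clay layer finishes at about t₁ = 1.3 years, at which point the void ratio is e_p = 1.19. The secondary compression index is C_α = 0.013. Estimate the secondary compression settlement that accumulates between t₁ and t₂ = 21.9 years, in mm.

S_s ≈ 35.7 mm

Secondary compression: S_s = C_α·H/(1+e_p)·log₁₀(t₂/t₁)
S_s = 0.013×4.9/(1+1.19)×log₁₀(21.9/1.3)
    = 0.02909 × 1.227 = 0.03567 m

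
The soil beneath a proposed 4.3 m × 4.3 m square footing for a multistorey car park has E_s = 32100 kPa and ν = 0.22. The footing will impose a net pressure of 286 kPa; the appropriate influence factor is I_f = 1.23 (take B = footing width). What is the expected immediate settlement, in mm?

Immediate (elastic) settlement: S_e = q·B·(1−ν²)/E_s · I_f.
S_e = 286 × 4.3 × (1 − 0.22²) / 32100 × 1.23
    = 286 × 4.3 × 0.9516 / 32100 × 1.23
    = 0.04484 m = 44.84 mm

S_e ≈ 44.8 mm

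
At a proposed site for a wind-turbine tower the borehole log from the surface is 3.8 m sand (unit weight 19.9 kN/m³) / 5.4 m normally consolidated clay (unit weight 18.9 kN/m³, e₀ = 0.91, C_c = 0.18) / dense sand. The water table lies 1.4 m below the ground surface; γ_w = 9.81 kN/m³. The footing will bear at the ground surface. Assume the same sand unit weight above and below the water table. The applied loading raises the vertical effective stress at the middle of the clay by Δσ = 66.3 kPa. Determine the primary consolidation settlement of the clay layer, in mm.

S_c ≈ 138 mm

Mid-depth of clay below the ground surface: z = 3.8 + 5.4/2 = 6.5 m.
Total vertical stress at mid-clay: σ_v = 19.9×3.8 + 18.9×2.7 = 126.65 kPa.
Pore pressure: u = 9.81×(6.5 − 1.4) = 50.031 kPa.
Initial effective stress: σ'_0 = σ_v − u = 126.65 − 50.031 = 76.619 kPa.
Final effective stress: σ'_f = σ'_0 + Δσ = 76.619 + 66.3 = 142.92 kPa.
Normally consolidated clay, so the full stress increment lies on the virgin compression line:
S_c = C_c·H/(1+e₀)·log₁₀(σ'_f/σ'_0) = 0.18×5.4/(1+0.91)×log₁₀(142.92/76.619)
    = 0.5089 × 0.27076 = 0.1378 m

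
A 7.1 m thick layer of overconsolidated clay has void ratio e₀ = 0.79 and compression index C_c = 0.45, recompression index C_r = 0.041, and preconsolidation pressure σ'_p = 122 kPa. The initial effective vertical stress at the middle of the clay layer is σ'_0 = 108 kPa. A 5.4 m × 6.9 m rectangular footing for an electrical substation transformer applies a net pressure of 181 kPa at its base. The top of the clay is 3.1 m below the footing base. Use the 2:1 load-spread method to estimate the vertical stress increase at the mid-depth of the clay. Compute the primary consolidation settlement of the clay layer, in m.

Mid-depth of clay below the footing base: z = 3.1 + 7.1/2 = 6.65 m.
Stress increase at mid-clay by the 2:1 spreading method:
Δσ = qBL/((B+z)(L+z)) = 181×5.4×6.9/((5.4+6.65)(6.9+6.65)) = 41.304 kPa
Final effective stress: σ'_f = 108 + 41.304 = 149.3 kPa.
σ'_f = 149.3 > σ'_p = 122 kPa, so the stress path crosses the preconsolidation pressure — recompression up to σ'_p, then virgin compression beyond:
S_c = H/(1+e₀)·[C_r·log₁₀(σ'_p/σ'_0) + C_c·log₁₀(σ'_f/σ'_p)]
    = 7.1/1.79 × [0.041×log₁₀(122/108) + 0.45×log₁₀(149.3/122)]
    = 3.9665 × [0.0021704 + 0.039465] = 0.1651 m

S_c ≈ 0.165 m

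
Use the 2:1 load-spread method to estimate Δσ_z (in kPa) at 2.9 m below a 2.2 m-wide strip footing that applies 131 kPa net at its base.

By the 2:1 method the load spreads at 1 horizontal : 2 vertical, so at depth z the loaded area has grown by z in each plan dimension:
Δσ = qB/(B+z) = 131×2.2/(2.2+2.9) = 56.51 kPa

Δσ_z ≈ 56.5 kPa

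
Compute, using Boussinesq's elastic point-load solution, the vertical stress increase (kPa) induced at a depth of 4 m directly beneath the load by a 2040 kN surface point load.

Δσ_z ≈ 60.9 kPa

Boussinesq vertical stress below a point load on an elastic half-space:
Δσ_z = 3P/(2πz²) · [1 + (r/z)²]^(−5/2)
r/z = 0/4 = 0; [1+(r/z)²]^(−5/2) = 1.
Δσ_z = 3×2040/(2π×4²) × 1 = 60.877 × 1 = 60.88 kPa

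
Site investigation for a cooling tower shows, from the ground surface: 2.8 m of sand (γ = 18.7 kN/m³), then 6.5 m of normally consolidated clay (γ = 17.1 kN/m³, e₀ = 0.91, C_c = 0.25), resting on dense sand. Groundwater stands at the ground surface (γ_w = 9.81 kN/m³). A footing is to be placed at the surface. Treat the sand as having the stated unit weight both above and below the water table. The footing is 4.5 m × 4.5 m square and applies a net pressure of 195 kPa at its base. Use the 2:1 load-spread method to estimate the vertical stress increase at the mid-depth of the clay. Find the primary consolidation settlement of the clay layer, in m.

Mid-depth of clay below the ground surface: z = 2.8 + 6.5/2 = 6.05 m.
Total vertical stress at mid-clay: σ_v = 18.7×2.8 + 17.1×3.25 = 107.94 kPa.
Pore pressure: u = 9.81×(6.05 − 0) = 59.351 kPa.
Initial effective stress: σ'_0 = σ_v − u = 107.94 − 59.351 = 48.589 kPa.
Stress increase at mid-clay by the 2:1 spreading method:
Δσ = qBL/((B+z)(L+z)) = 195×4.5×4.5/((4.5+6.05)(4.5+6.05)) = 35.478 kPa
Final effective stress: σ'_f = σ'_0 + Δσ = 48.589 + 35.478 = 84.067 kPa.
Normally consolidated clay, so the full stress increment lies on the virgin compression line:
S_c = C_c·H/(1+e₀)·log₁₀(σ'_f/σ'_0) = 0.25×6.5/(1+0.91)×log₁₀(84.067/48.589)
    = 0.85079 × 0.23809 = 0.2026 m

S_c ≈ 0.203 m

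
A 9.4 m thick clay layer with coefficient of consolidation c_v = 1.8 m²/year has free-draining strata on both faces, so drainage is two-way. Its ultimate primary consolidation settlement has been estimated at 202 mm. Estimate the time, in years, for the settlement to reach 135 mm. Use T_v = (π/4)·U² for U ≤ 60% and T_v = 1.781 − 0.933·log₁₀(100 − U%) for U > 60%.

t ≈ 4.44 years

Drainage path length: H_d = H/2 = 4.7 m (double drainage).
U = S(t)/S_ult = 135/202 = 0.6683.
U > 60%: T_v = 1.781 − 0.933·log₁₀(100 − 66.832) = 0.36217.
t = T_v·H_d²/c_v = 0.36217×4.7²/1.8 = 4.445 years.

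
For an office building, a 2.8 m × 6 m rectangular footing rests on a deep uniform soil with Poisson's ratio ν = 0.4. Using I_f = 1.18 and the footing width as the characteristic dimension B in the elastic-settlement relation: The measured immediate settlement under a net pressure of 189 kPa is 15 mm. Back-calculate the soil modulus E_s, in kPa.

S_e = q·B·(1−ν²)/E_s · I_f  ⇒  E_s = q·B·(1−ν²)·I_f / S_e.
E_s = 189 × 2.8 × 0.84 × 1.18 / 0.015 = 34970 kPa

E_s ≈ 35000 kPa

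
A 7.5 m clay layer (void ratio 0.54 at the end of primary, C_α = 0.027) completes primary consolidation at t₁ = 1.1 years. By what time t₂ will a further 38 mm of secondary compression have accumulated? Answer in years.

S_s = C_α·H/(1+e_p)·log₁₀(t₂/t₁) ⇒ log₁₀(t₂/t₁) = S_s·(1+e_p)/(C_α·H).
log₁₀(t₂/t₁) = 0.038 × (1+0.54) / (0.027×7.5) = 0.289
t₂ = t₁ × 10^0.289 = 1.1 × 1.945 = 2.14 years

t₂ ≈ 2.14 years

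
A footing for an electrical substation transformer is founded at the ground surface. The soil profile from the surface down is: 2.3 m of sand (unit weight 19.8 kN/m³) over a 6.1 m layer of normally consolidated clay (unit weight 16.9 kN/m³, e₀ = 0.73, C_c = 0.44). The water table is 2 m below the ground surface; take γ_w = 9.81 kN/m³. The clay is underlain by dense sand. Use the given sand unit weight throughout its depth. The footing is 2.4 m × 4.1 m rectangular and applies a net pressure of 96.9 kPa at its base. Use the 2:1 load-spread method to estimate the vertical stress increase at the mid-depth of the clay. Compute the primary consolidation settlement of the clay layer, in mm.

Mid-depth of clay below the ground surface: z = 2.3 + 6.1/2 = 5.35 m.
Total vertical stress at mid-clay: σ_v = 19.8×2.3 + 16.9×3.05 = 97.085 kPa.
Pore pressure: u = 9.81×(5.35 − 2) = 32.864 kPa.
Initial effective stress: σ'_0 = σ_v − u = 97.085 − 32.864 = 64.221 kPa.
Stress increase at mid-clay by the 2:1 spreading method:
Δσ = qBL/((B+z)(L+z)) = 96.9×2.4×4.1/((2.4+5.35)(4.1+5.35)) = 13.019 kPa
Final effective stress: σ'_f = σ'_0 + Δσ = 64.221 + 13.019 = 77.24 kPa.
Normally consolidated clay, so the full stress increment lies on the virgin compression line:
S_c = C_c·H/(1+e₀)·log₁₀(σ'_f/σ'_0) = 0.44×6.1/(1+0.73)×log₁₀(77.24/64.221)
    = 1.5514 × 0.080165 = 0.1244 m

S_c ≈ 124 mm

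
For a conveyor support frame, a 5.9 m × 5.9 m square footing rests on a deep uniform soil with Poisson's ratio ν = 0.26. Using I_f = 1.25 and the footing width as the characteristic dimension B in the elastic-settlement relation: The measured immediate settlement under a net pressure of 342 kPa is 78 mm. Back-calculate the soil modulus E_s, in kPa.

S_e = q·B·(1−ν²)/E_s · I_f  ⇒  E_s = q·B·(1−ν²)·I_f / S_e.
E_s = 342 × 5.9 × 0.9324 × 1.25 / 0.078 = 30150 kPa

E_s ≈ 30200 kPa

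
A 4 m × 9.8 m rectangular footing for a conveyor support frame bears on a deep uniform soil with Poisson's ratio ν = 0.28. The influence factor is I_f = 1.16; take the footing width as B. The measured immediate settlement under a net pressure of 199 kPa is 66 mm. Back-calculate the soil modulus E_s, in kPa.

S_e = q·B·(1−ν²)/E_s · I_f  ⇒  E_s = q·B·(1−ν²)·I_f / S_e.
E_s = 199 × 4 × 0.9216 × 1.16 / 0.066 = 12890 kPa

E_s ≈ 12900 kPa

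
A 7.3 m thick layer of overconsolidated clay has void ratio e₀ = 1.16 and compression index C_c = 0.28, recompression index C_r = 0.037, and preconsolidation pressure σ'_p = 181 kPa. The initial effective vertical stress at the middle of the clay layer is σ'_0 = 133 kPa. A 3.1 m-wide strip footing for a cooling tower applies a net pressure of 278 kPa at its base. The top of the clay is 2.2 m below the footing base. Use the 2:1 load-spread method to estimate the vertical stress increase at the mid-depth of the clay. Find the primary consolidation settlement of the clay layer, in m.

Mid-depth of clay below the footing base: z = 2.2 + 7.3/2 = 5.85 m.
Stress increase at mid-clay by the 2:1 spreading method:
Δσ = qB/(B+z) = 278×3.1/(3.1+5.85) = 96.291 kPa
Final effective stress: σ'_f = 133 + 96.291 = 229.29 kPa.
σ'_f = 229.29 > σ'_p = 181 kPa, so the stress path crosses the preconsolidation pressure — recompression up to σ'_p, then virgin compression beyond:
S_c = H/(1+e₀)·[C_r·log₁₀(σ'_p/σ'_0) + C_c·log₁₀(σ'_f/σ'_p)]
    = 7.3/2.16 × [0.037×log₁₀(181/133) + 0.28×log₁₀(229.29/181)]
    = 3.3796 × [0.0049516 + 0.028758] = 0.1139 m

S_c ≈ 0.114 m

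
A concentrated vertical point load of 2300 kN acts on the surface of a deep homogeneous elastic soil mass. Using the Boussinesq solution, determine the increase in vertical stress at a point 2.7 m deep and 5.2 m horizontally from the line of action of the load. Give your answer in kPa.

Boussinesq vertical stress below a point load on an elastic half-space:
Δσ_z = 3P/(2πz²) · [1 + (r/z)²]^(−5/2)
r/z = 5.2/2.7 = 1.9259; [1+(r/z)²]^(−5/2) = 0.020779.
Δσ_z = 3×2300/(2π×2.7²) × 0.020779 = 150.64 × 0.020779 = 3.13 kPa

Δσ_z ≈ 3.13 kPa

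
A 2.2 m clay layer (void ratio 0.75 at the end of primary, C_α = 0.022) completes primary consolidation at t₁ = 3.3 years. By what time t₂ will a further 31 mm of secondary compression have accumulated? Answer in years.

t₂ ≈ 43.6 years

S_s = C_α·H/(1+e_p)·log₁₀(t₂/t₁) ⇒ log₁₀(t₂/t₁) = S_s·(1+e_p)/(C_α·H).
log₁₀(t₂/t₁) = 0.031 × (1+0.75) / (0.022×2.2) = 1.121
t₂ = t₁ × 10^1.121 = 3.3 × 13.21 = 43.59 years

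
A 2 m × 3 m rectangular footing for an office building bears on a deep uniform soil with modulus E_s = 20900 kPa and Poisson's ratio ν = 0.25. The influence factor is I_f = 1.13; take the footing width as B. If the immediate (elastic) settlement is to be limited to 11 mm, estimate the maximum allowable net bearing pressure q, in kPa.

S_e = q·B·(1−ν²)/E_s · I_f  ⇒  q = S_e·E_s / (B·(1−ν²)·I_f).
q = 0.011 × 20900 / (2 × 0.9375 × 1.13) = 108.5 kPa

q ≈ 109 kPa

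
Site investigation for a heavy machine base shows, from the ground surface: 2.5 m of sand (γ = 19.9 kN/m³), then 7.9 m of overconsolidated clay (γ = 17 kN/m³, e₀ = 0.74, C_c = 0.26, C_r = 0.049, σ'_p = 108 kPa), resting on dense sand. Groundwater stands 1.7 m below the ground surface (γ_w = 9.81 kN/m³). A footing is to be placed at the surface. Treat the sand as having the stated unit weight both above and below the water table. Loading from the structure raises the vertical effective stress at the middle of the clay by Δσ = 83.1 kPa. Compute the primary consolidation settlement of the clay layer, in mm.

S_c ≈ 221 mm

Mid-depth of clay below the ground surface: z = 2.5 + 7.9/2 = 6.45 m.
Total vertical stress at mid-clay: σ_v = 19.9×2.5 + 17×3.95 = 116.9 kPa.
Pore pressure: u = 9.81×(6.45 − 1.7) = 46.598 kPa.
Initial effective stress: σ'_0 = σ_v − u = 116.9 − 46.598 = 70.302 kPa.
Final effective stress: σ'_f = 70.302 + 83.1 = 153.4 kPa.
σ'_f = 153.4 > σ'_p = 108 kPa, so the stress path crosses the preconsolidation pressure — recompression up to σ'_p, then virgin compression beyond:
S_c = H/(1+e₀)·[C_r·log₁₀(σ'_p/σ'_0) + C_c·log₁₀(σ'_f/σ'_p)]
    = 7.9/1.74 × [0.049×log₁₀(108/70.302) + 0.26×log₁₀(153.4/108)]
    = 4.5402 × [0.0091363 + 0.039624] = 0.2214 m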